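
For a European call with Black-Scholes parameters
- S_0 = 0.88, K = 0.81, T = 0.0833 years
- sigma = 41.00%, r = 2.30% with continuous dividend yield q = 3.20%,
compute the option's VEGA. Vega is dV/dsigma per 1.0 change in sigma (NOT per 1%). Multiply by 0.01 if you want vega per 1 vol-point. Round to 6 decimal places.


d1 = 0.7532913539; d2 = 0.6349582225
phi(d1) = 0.3003933594; exp(-qT) = 0.9973379496; exp(-rT) = 0.9980859342
Vega = S * exp(-qT) * phi(d1) * sqrt(T) = 0.8800 * 0.9973379496 * 0.3003933594 * 0.2886173938 = 0.076092

Answer: Vega = 0.076092


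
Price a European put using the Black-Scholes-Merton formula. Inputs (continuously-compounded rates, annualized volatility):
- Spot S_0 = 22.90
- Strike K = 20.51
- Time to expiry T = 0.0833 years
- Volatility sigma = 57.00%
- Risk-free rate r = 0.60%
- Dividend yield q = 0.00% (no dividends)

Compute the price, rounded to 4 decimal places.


Answer: Price = 0.5319

Derivation:
d1 = (ln(S/K) + (r - q + 0.5*sigma^2) * T) / (sigma * sqrt(T)) = 0.75530228
d2 = d1 - sigma * sqrt(T) = 0.59079036
exp(-rT) = 0.99950032; exp(-qT) = 1.00000000
P = K * exp(-rT) * N(-d2) - S_0 * exp(-qT) * N(-d1)
N(-d1) = 0.22503382; N(-d2) = 0.27733045
P = 20.5100 * 0.99950032 * 0.27733045 - 22.9000 * 1.00000000 * 0.22503382 = 0.5319


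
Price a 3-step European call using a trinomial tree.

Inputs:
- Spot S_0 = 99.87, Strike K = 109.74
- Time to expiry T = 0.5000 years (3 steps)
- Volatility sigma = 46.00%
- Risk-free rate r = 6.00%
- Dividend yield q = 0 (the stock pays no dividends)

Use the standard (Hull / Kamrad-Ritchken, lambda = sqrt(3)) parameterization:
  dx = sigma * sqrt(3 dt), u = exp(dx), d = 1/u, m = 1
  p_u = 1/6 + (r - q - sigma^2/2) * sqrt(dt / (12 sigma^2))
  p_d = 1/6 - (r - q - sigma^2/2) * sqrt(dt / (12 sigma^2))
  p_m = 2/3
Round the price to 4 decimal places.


Answer: Price = V(0,0) = 10.4383

Derivation:
dt = T/N = 0.166667; dx = sigma*sqrt(3*dt) = 0.325269
u = exp(dx) = 1.384403; d = 1/u = 0.722333
p_u = 0.154933, p_m = 0.666667, p_d = 0.178401
Discount per step: exp(-r*dt) = 0.990050
Stock lattice S(k, j) with j the centered position index:
  k=0: S(0,+0) = 99.8700
  k=1: S(1,-1) = 72.1394; S(1,+0) = 99.8700; S(1,+1) = 138.2603
  k=2: S(2,-2) = 52.1087; S(2,-1) = 72.1394; S(2,+0) = 99.8700; S(2,+1) = 138.2603; S(2,+2) = 191.4081
  k=3: S(3,-3) = 37.6398; S(3,-2) = 52.1087; S(3,-1) = 72.1394; S(3,+0) = 99.8700; S(3,+1) = 138.2603; S(3,+2) = 191.4081; S(3,+3) = 264.9859
Terminal payoffs V(N, j) = max(S_T - K, 0):
  V(3,-3) = 0.000000; V(3,-2) = 0.000000; V(3,-1) = 0.000000; V(3,+0) = 0.000000; V(3,+1) = 28.520344; V(3,+2) = 81.668058; V(3,+3) = 155.245922
Backward induction: V(k, j) = exp(-r*dt) * [p_u * V(k+1, j+1) + p_m * V(k+1, j) + p_d * V(k+1, j-1)]
  V(2,-2) = exp(-r*dt) * [p_u*0.000000 + p_m*0.000000 + p_d*0.000000] = 0.000000
  V(2,-1) = exp(-r*dt) * [p_u*0.000000 + p_m*0.000000 + p_d*0.000000] = 0.000000
  V(2,+0) = exp(-r*dt) * [p_u*28.520344 + p_m*0.000000 + p_d*0.000000] = 4.374769
  V(2,+1) = exp(-r*dt) * [p_u*81.668058 + p_m*28.520344 + p_d*0.000000] = 31.351535
  V(2,+2) = exp(-r*dt) * [p_u*155.245922 + p_m*81.668058 + p_d*28.520344] = 82.754406
  V(1,-1) = exp(-r*dt) * [p_u*4.374769 + p_m*0.000000 + p_d*0.000000] = 0.671051
  V(1,+0) = exp(-r*dt) * [p_u*31.351535 + p_m*4.374769 + p_d*0.000000] = 7.696542
  V(1,+1) = exp(-r*dt) * [p_u*82.754406 + p_m*31.351535 + p_d*4.374769] = 34.159547
  V(0,+0) = exp(-r*dt) * [p_u*34.159547 + p_m*7.696542 + p_d*0.671051] = 10.438272


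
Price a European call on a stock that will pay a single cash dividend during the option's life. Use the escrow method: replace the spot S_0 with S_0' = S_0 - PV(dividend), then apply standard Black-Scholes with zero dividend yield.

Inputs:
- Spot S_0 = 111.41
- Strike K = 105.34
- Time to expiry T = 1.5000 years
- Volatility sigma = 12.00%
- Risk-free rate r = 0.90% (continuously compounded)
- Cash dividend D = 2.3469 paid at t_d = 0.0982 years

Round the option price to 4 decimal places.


PV(D) = D * exp(-r * t_d) = 2.3469 * 0.99911659 = 2.34482673
S_0' = S_0 - PV(D) = 111.4100 - 2.34482673 = 109.06517327
d1 = (ln(S_0'/K) + (r + sigma^2/2)*T) / (sigma*sqrt(T)) = 0.40180075
d2 = d1 - sigma*sqrt(T) = 0.25483137
exp(-rT) = 0.98659072
N(d1) = 0.65608467; N(d2) = 0.60057333
C = S_0' * N(d1) - K * exp(-rT) * N(d2) = 109.06517327 * 0.65608467 - 105.3400 * 0.98659072 * 0.60057333 = 9.1399

Answer: Price = 9.1399


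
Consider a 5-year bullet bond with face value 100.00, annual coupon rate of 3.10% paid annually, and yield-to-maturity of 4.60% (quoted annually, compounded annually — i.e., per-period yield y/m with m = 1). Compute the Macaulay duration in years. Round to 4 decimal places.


Answer: Macaulay duration = 4.6964 years

Derivation:
Coupon per period c = face * coupon_rate / m = 3.100000
Periods per year m = 1; per-period yield y/m = 0.046000
Number of cashflows N = 5
Cashflows (t years, CF_t, discount factor 1/(1+y/m)^(m*t), PV):
  t = 1.0000: CF_t = 3.100000, DF = 0.956023, PV = 2.963671
  t = 2.0000: CF_t = 3.100000, DF = 0.913980, PV = 2.833338
  t = 3.0000: CF_t = 3.100000, DF = 0.873786, PV = 2.708736
  t = 4.0000: CF_t = 3.100000, DF = 0.835359, PV = 2.589614
  t = 5.0000: CF_t = 103.100000, DF = 0.798623, PV = 82.337987
Price P = sum_t PV_t = 93.433345
Macaulay numerator sum_t t * PV_t:
  t * PV_t at t = 1.0000: 2.963671
  t * PV_t at t = 2.0000: 5.666675
  t * PV_t at t = 3.0000: 8.126207
  t * PV_t at t = 4.0000: 10.358454
  t * PV_t at t = 5.0000: 411.689933
Macaulay duration D = (sum_t t * PV_t) / P = 438.804940 / 93.433345 = 4.696449


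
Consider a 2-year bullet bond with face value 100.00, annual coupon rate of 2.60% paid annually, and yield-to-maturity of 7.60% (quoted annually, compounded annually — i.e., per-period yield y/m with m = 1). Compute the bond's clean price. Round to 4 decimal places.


Answer: Price = 91.0345

Derivation:
Coupon per period c = face * coupon_rate / m = 2.600000
Periods per year m = 1; per-period yield y/m = 0.076000
Number of cashflows N = 2
Cashflows (t years, CF_t, discount factor 1/(1+y/m)^(m*t), PV):
  t = 1.0000: CF_t = 2.600000, DF = 0.929368, PV = 2.416357
  t = 2.0000: CF_t = 102.600000, DF = 0.863725, PV = 88.618178
Price P = sum_t PV_t = 91.034535


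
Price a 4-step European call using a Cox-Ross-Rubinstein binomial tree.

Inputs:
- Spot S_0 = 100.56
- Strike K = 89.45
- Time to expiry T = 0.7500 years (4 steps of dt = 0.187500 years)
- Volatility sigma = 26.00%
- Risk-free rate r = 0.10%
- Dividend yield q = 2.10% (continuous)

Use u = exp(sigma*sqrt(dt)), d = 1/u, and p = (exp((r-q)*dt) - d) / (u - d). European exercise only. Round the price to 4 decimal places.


Answer: Price = V(0,0) = 14.5311

Derivation:
dt = T/N = 0.187500
u = exp(sigma*sqrt(dt)) = 1.119165; d = 1/u = 0.893523
p = (exp((r-q)*dt) - d) / (u - d) = 0.455296
Discount per step: exp(-r*dt) = 0.999813
Stock lattice S(k, i) with i counting down-moves:
  k=0: S(0,0) = 100.5600
  k=1: S(1,0) = 112.5433; S(1,1) = 89.8527
  k=2: S(2,0) = 125.9546; S(2,1) = 100.5600; S(2,2) = 80.2854
  k=3: S(3,0) = 140.9640; S(3,1) = 112.5433; S(3,2) = 89.8527; S(3,3) = 71.7369
  k=4: S(4,0) = 157.7620; S(4,1) = 125.9546; S(4,2) = 100.5600; S(4,3) = 80.2854; S(4,4) = 64.0985
Terminal payoffs V(N, i) = max(S_T - K, 0):
  V(4,0) = 68.312032; V(4,1) = 36.504555; V(4,2) = 11.110000; V(4,3) = 0.000000; V(4,4) = 0.000000
Backward induction: V(k, i) = exp(-r*dt) * [p * V(k+1, i) + (1-p) * V(k+1, i+1)].
  V(3,0) = exp(-r*dt) * [p*68.312032 + (1-p)*36.504555] = 50.976806
  V(3,1) = exp(-r*dt) * [p*36.504555 + (1-p)*11.110000] = 22.667783
  V(3,2) = exp(-r*dt) * [p*11.110000 + (1-p)*0.000000] = 5.057388
  V(3,3) = exp(-r*dt) * [p*0.000000 + (1-p)*0.000000] = 0.000000
  V(2,0) = exp(-r*dt) * [p*50.976806 + (1-p)*22.667783] = 35.550096
  V(2,1) = exp(-r*dt) * [p*22.667783 + (1-p)*5.057388] = 13.072875
  V(2,2) = exp(-r*dt) * [p*5.057388 + (1-p)*0.000000] = 2.302176
  V(1,0) = exp(-r*dt) * [p*35.550096 + (1-p)*13.072875] = 23.302289
  V(1,1) = exp(-r*dt) * [p*13.072875 + (1-p)*2.302176] = 7.204679
  V(0,0) = exp(-r*dt) * [p*23.302289 + (1-p)*7.204679] = 14.531128


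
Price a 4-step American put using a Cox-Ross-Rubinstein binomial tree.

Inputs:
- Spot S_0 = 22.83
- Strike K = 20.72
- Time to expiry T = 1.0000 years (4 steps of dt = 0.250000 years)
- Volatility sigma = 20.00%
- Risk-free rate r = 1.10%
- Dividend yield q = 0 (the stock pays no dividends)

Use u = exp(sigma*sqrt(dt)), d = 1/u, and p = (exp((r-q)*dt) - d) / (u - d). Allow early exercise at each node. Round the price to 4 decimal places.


dt = T/N = 0.250000
u = exp(sigma*sqrt(dt)) = 1.105171; d = 1/u = 0.904837
p = (exp((r-q)*dt) - d) / (u - d) = 0.488767
Discount per step: exp(-r*dt) = 0.997254
Stock lattice S(k, i) with i counting down-moves:
  k=0: S(0,0) = 22.8300
  k=1: S(1,0) = 25.2311; S(1,1) = 20.6574
  k=2: S(2,0) = 27.8846; S(2,1) = 22.8300; S(2,2) = 18.6916
  k=3: S(3,0) = 30.8173; S(3,1) = 25.2311; S(3,2) = 20.6574; S(3,3) = 16.9129
  k=4: S(4,0) = 34.0584; S(4,1) = 27.8846; S(4,2) = 22.8300; S(4,3) = 18.6916; S(4,4) = 15.3034
Terminal payoffs V(N, i) = max(K - S_T, 0):
  V(4,0) = 0.000000; V(4,1) = 0.000000; V(4,2) = 0.000000; V(4,3) = 2.028377; V(4,4) = 5.416593
Backward induction: V(k, i) = exp(-r*dt) * [p * V(k+1, i) + (1-p) * V(k+1, i+1)]; then take max(V_cont, immediate exercise) for American.
  V(3,0) = exp(-r*dt) * [p*0.000000 + (1-p)*0.000000] = 0.000000; exercise = 0.000000; V(3,0) = max -> 0.000000
  V(3,1) = exp(-r*dt) * [p*0.000000 + (1-p)*0.000000] = 0.000000; exercise = 0.000000; V(3,1) = max -> 0.000000
  V(3,2) = exp(-r*dt) * [p*0.000000 + (1-p)*2.028377] = 1.034126; exercise = 0.062562; V(3,2) = max -> 1.034126
  V(3,3) = exp(-r*dt) * [p*2.028377 + (1-p)*5.416593] = 3.750218; exercise = 3.807120; V(3,3) = max -> 3.807120
  V(2,0) = exp(-r*dt) * [p*0.000000 + (1-p)*0.000000] = 0.000000; exercise = 0.000000; V(2,0) = max -> 0.000000
  V(2,1) = exp(-r*dt) * [p*0.000000 + (1-p)*1.034126] = 0.527228; exercise = 0.000000; V(2,1) = max -> 0.527228
  V(2,2) = exp(-r*dt) * [p*1.034126 + (1-p)*3.807120] = 2.445039; exercise = 2.028377; V(2,2) = max -> 2.445039
  V(1,0) = exp(-r*dt) * [p*0.000000 + (1-p)*0.527228] = 0.268796; exercise = 0.000000; V(1,0) = max -> 0.268796
  V(1,1) = exp(-r*dt) * [p*0.527228 + (1-p)*2.445039] = 1.503536; exercise = 0.062562; V(1,1) = max -> 1.503536
  V(0,0) = exp(-r*dt) * [p*0.268796 + (1-p)*1.503536] = 0.897564; exercise = 0.000000; V(0,0) = max -> 0.897564

Answer: Price = V(0,0) = 0.8976


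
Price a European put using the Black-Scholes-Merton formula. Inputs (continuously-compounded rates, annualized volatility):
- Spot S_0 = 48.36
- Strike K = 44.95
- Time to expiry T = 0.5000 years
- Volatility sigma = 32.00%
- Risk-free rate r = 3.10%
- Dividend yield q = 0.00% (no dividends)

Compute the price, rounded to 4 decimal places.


d1 = (ln(S/K) + (r - q + 0.5*sigma^2) * T) / (sigma * sqrt(T)) = 0.50479586
d2 = d1 - sigma * sqrt(T) = 0.27852169
exp(-rT) = 0.98461951; exp(-qT) = 1.00000000
P = K * exp(-rT) * N(-d2) - S_0 * exp(-qT) * N(-d1)
N(-d1) = 0.30685111; N(-d2) = 0.39030596
P = 44.9500 * 0.98461951 * 0.39030596 - 48.3600 * 1.00000000 * 0.30685111 = 2.4351

Answer: Price = 2.4351


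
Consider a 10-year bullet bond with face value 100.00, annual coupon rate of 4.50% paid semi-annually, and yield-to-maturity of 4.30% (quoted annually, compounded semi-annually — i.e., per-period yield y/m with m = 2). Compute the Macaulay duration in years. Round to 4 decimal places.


Answer: Macaulay duration = 8.1790 years

Derivation:
Coupon per period c = face * coupon_rate / m = 2.250000
Periods per year m = 2; per-period yield y/m = 0.021500
Number of cashflows N = 20
Cashflows (t years, CF_t, discount factor 1/(1+y/m)^(m*t), PV):
  t = 0.5000: CF_t = 2.250000, DF = 0.978953, PV = 2.202643
  t = 1.0000: CF_t = 2.250000, DF = 0.958348, PV = 2.156283
  t = 1.5000: CF_t = 2.250000, DF = 0.938177, PV = 2.110899
  t = 2.0000: CF_t = 2.250000, DF = 0.918431, PV = 2.066470
  t = 2.5000: CF_t = 2.250000, DF = 0.899100, PV = 2.022976
  t = 3.0000: CF_t = 2.250000, DF = 0.880177, PV = 1.980397
  t = 3.5000: CF_t = 2.250000, DF = 0.861651, PV = 1.938715
  t = 4.0000: CF_t = 2.250000, DF = 0.843515, PV = 1.897910
  t = 4.5000: CF_t = 2.250000, DF = 0.825762, PV = 1.857964
  t = 5.0000: CF_t = 2.250000, DF = 0.808381, PV = 1.818858
  t = 5.5000: CF_t = 2.250000, DF = 0.791367, PV = 1.780576
  t = 6.0000: CF_t = 2.250000, DF = 0.774711, PV = 1.743099
  t = 6.5000: CF_t = 2.250000, DF = 0.758405, PV = 1.706411
  t = 7.0000: CF_t = 2.250000, DF = 0.742442, PV = 1.670496
  t = 7.5000: CF_t = 2.250000, DF = 0.726816, PV = 1.635336
  t = 8.0000: CF_t = 2.250000, DF = 0.711518, PV = 1.600916
  t = 8.5000: CF_t = 2.250000, DF = 0.696543, PV = 1.567221
  t = 9.0000: CF_t = 2.250000, DF = 0.681882, PV = 1.534235
  t = 9.5000: CF_t = 2.250000, DF = 0.667530, PV = 1.501943
  t = 10.0000: CF_t = 102.250000, DF = 0.653480, PV = 66.818373
Price P = sum_t PV_t = 101.611719
Macaulay numerator sum_t t * PV_t:
  t * PV_t at t = 0.5000: 1.101322
  t * PV_t at t = 1.0000: 2.156283
  t * PV_t at t = 1.5000: 3.166348
  t * PV_t at t = 2.0000: 4.132939
  t * PV_t at t = 2.5000: 5.057439
  t * PV_t at t = 3.0000: 5.941191
  t * PV_t at t = 3.5000: 6.785502
  t * PV_t at t = 4.0000: 7.591639
  t * PV_t at t = 4.5000: 8.360836
  t * PV_t at t = 5.0000: 9.094290
  t * PV_t at t = 5.5000: 9.793166
  t * PV_t at t = 6.0000: 10.458594
  t * PV_t at t = 6.5000: 11.091673
  t * PV_t at t = 7.0000: 11.693469
  t * PV_t at t = 7.5000: 12.265019
  t * PV_t at t = 8.0000: 12.807329
  t * PV_t at t = 8.5000: 13.321378
  t * PV_t at t = 9.0000: 13.808114
  t * PV_t at t = 9.5000: 14.268459
  t * PV_t at t = 10.0000: 668.183731
Macaulay duration D = (sum_t t * PV_t) / P = 831.078721 / 101.611719 = 8.178965


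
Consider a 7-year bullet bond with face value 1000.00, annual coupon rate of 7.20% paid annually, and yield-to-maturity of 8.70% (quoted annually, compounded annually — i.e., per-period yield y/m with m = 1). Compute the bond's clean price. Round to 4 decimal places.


Coupon per period c = face * coupon_rate / m = 72.000000
Periods per year m = 1; per-period yield y/m = 0.087000
Number of cashflows N = 7
Cashflows (t years, CF_t, discount factor 1/(1+y/m)^(m*t), PV):
  t = 1.0000: CF_t = 72.000000, DF = 0.919963, PV = 66.237351
  t = 2.0000: CF_t = 72.000000, DF = 0.846332, PV = 60.935925
  t = 3.0000: CF_t = 72.000000, DF = 0.778595, PV = 56.058809
  t = 4.0000: CF_t = 72.000000, DF = 0.716278, PV = 51.572041
  t = 5.0000: CF_t = 72.000000, DF = 0.658950, PV = 47.444380
  t = 6.0000: CF_t = 72.000000, DF = 0.606209, PV = 43.647084
  t = 7.0000: CF_t = 1072.000000, DF = 0.557690, PV = 597.844140
Price P = sum_t PV_t = 923.739729

Answer: Price = 923.7397


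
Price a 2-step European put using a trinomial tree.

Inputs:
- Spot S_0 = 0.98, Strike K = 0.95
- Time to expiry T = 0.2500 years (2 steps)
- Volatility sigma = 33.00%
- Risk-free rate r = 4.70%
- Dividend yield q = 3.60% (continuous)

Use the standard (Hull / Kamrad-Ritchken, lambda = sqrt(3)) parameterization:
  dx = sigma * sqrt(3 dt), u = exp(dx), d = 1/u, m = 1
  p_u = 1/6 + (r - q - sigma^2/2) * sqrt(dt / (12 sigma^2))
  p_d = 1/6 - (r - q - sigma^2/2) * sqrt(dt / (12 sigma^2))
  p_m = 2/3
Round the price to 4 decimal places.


dt = T/N = 0.125000; dx = sigma*sqrt(3*dt) = 0.202083
u = exp(dx) = 1.223949; d = 1/u = 0.817027
p_u = 0.153228, p_m = 0.666667, p_d = 0.180105
Discount per step: exp(-r*dt) = 0.994142
Stock lattice S(k, j) with j the centered position index:
  k=0: S(0,+0) = 0.9800
  k=1: S(1,-1) = 0.8007; S(1,+0) = 0.9800; S(1,+1) = 1.1995
  k=2: S(2,-2) = 0.6542; S(2,-1) = 0.8007; S(2,+0) = 0.9800; S(2,+1) = 1.1995; S(2,+2) = 1.4681
Terminal payoffs V(N, j) = max(K - S_T, 0):
  V(2,-2) = 0.295817; V(2,-1) = 0.149313; V(2,+0) = 0.000000; V(2,+1) = 0.000000; V(2,+2) = 0.000000
Backward induction: V(k, j) = exp(-r*dt) * [p_u * V(k+1, j+1) + p_m * V(k+1, j) + p_d * V(k+1, j-1)]
  V(1,-1) = exp(-r*dt) * [p_u*0.000000 + p_m*0.149313 + p_d*0.295817] = 0.151925
  V(1,+0) = exp(-r*dt) * [p_u*0.000000 + p_m*0.000000 + p_d*0.149313] = 0.026735
  V(1,+1) = exp(-r*dt) * [p_u*0.000000 + p_m*0.000000 + p_d*0.000000] = 0.000000
  V(0,+0) = exp(-r*dt) * [p_u*0.000000 + p_m*0.026735 + p_d*0.151925] = 0.044921

Answer: Price = V(0,0) = 0.0449


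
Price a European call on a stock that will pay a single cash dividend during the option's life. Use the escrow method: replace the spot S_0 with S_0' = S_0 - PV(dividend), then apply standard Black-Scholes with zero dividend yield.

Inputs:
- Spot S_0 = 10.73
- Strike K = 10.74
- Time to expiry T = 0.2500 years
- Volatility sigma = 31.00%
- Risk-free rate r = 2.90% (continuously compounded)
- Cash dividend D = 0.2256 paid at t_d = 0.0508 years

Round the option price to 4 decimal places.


Answer: Price = 0.5780

Derivation:
PV(D) = D * exp(-r * t_d) = 0.2256 * 0.99852788 = 0.22526789
S_0' = S_0 - PV(D) = 10.7300 - 0.22526789 = 10.50473211
d1 = (ln(S_0'/K) + (r + sigma^2/2)*T) / (sigma*sqrt(T)) = -0.01862423
d2 = d1 - sigma*sqrt(T) = -0.17362423
exp(-rT) = 0.99277622
N(d1) = 0.49257043; N(d2) = 0.43108039
C = S_0' * N(d1) - K * exp(-rT) * N(d2) = 10.50473211 * 0.49257043 - 10.7400 * 0.99277622 * 0.43108039 = 0.5780


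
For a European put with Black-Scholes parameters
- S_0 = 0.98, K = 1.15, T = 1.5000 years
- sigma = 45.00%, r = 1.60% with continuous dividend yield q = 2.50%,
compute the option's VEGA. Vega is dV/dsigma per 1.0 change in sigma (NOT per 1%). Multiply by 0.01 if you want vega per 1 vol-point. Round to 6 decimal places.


d1 = -0.0391730559; d2 = -0.5903082480
phi(d1) = 0.3986363037; exp(-qT) = 0.9631944177; exp(-rT) = 0.9762857098
Vega = S * exp(-qT) * phi(d1) * sqrt(T) = 0.9800 * 0.9631944177 * 0.3986363037 * 1.2247448714 = 0.460853

Answer: Vega = 0.460853


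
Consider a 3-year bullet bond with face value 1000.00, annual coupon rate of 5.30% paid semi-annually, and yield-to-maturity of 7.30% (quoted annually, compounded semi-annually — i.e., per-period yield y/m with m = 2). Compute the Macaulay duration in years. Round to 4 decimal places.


Coupon per period c = face * coupon_rate / m = 26.500000
Periods per year m = 2; per-period yield y/m = 0.036500
Number of cashflows N = 6
Cashflows (t years, CF_t, discount factor 1/(1+y/m)^(m*t), PV):
  t = 0.5000: CF_t = 26.500000, DF = 0.964785, PV = 25.566811
  t = 1.0000: CF_t = 26.500000, DF = 0.930811, PV = 24.666485
  t = 1.5000: CF_t = 26.500000, DF = 0.898033, PV = 23.797863
  t = 2.0000: CF_t = 26.500000, DF = 0.866409, PV = 22.959829
  t = 2.5000: CF_t = 26.500000, DF = 0.835898, PV = 22.151306
  t = 3.0000: CF_t = 1026.500000, DF = 0.806462, PV = 827.833725
Price P = sum_t PV_t = 946.976019
Macaulay numerator sum_t t * PV_t:
  t * PV_t at t = 0.5000: 12.783406
  t * PV_t at t = 1.0000: 24.666485
  t * PV_t at t = 1.5000: 35.696794
  t * PV_t at t = 2.0000: 45.919658
  t * PV_t at t = 2.5000: 55.378266
  t * PV_t at t = 3.0000: 2483.501175
Macaulay duration D = (sum_t t * PV_t) / P = 2657.945783 / 946.976019 = 2.806772

Answer: Macaulay duration = 2.8068 years


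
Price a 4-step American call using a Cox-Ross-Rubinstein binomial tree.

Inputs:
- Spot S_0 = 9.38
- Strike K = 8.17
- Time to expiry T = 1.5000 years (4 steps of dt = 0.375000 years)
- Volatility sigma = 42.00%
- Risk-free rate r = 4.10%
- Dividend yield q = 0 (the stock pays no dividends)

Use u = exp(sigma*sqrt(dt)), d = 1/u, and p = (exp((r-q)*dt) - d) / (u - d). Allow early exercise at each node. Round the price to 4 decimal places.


Answer: Price = V(0,0) = 2.7503

Derivation:
dt = T/N = 0.375000
u = exp(sigma*sqrt(dt)) = 1.293299; d = 1/u = 0.773216
p = (exp((r-q)*dt) - d) / (u - d) = 0.465844
Discount per step: exp(-r*dt) = 0.984743
Stock lattice S(k, i) with i counting down-moves:
  k=0: S(0,0) = 9.3800
  k=1: S(1,0) = 12.1311; S(1,1) = 7.2528
  k=2: S(2,0) = 15.6892; S(2,1) = 9.3800; S(2,2) = 5.6080
  k=3: S(3,0) = 20.2908; S(3,1) = 12.1311; S(3,2) = 7.2528; S(3,3) = 4.3362
  k=4: S(4,0) = 26.2421; S(4,1) = 15.6892; S(4,2) = 9.3800; S(4,3) = 5.6080; S(4,4) = 3.3528
Terminal payoffs V(N, i) = max(S_T - K, 0):
  V(4,0) = 18.072112; V(4,1) = 7.519200; V(4,2) = 1.210000; V(4,3) = 0.000000; V(4,4) = 0.000000
Backward induction: V(k, i) = exp(-r*dt) * [p * V(k+1, i) + (1-p) * V(k+1, i+1)]; then take max(V_cont, immediate exercise) for American.
  V(3,0) = exp(-r*dt) * [p*18.072112 + (1-p)*7.519200] = 12.245482; exercise = 12.120829; V(3,0) = max -> 12.245482
  V(3,1) = exp(-r*dt) * [p*7.519200 + (1-p)*1.210000] = 4.085799; exercise = 3.961146; V(3,1) = max -> 4.085799
  V(3,2) = exp(-r*dt) * [p*1.210000 + (1-p)*0.000000] = 0.555071; exercise = 0.000000; V(3,2) = max -> 0.555071
  V(3,3) = exp(-r*dt) * [p*0.000000 + (1-p)*0.000000] = 0.000000; exercise = 0.000000; V(3,3) = max -> 0.000000
  V(2,0) = exp(-r*dt) * [p*12.245482 + (1-p)*4.085799] = 7.766605; exercise = 7.519200; V(2,0) = max -> 7.766605
  V(2,1) = exp(-r*dt) * [p*4.085799 + (1-p)*0.555071] = 2.166276; exercise = 1.210000; V(2,1) = max -> 2.166276
  V(2,2) = exp(-r*dt) * [p*0.555071 + (1-p)*0.000000] = 0.254631; exercise = 0.000000; V(2,2) = max -> 0.254631
  V(1,0) = exp(-r*dt) * [p*7.766605 + (1-p)*2.166276] = 4.702299; exercise = 3.961146; V(1,0) = max -> 4.702299
  V(1,1) = exp(-r*dt) * [p*2.166276 + (1-p)*0.254631] = 1.127687; exercise = 0.000000; V(1,1) = max -> 1.127687
  V(0,0) = exp(-r*dt) * [p*4.702299 + (1-p)*1.127687] = 2.750287; exercise = 1.210000; V(0,0) = max -> 2.750287


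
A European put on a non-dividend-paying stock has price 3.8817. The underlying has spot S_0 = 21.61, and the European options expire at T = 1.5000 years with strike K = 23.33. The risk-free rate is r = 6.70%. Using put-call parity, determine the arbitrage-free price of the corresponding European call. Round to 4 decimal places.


Put-call parity: C - P = S_0 * exp(-qT) - K * exp(-rT).
S_0 * exp(-qT) = 21.6100 * 1.00000000 = 21.61000000
K * exp(-rT) = 23.3300 * 0.90438511 = 21.09930467
C = P + S*exp(-qT) - K*exp(-rT)
C = 3.8817 + 21.61000000 - 21.09930467 = 4.3924

Answer: Call price = 4.3924


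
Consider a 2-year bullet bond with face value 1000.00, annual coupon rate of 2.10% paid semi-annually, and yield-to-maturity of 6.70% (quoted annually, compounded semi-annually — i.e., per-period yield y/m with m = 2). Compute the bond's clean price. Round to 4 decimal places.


Answer: Price = 915.2175

Derivation:
Coupon per period c = face * coupon_rate / m = 10.500000
Periods per year m = 2; per-period yield y/m = 0.033500
Number of cashflows N = 4
Cashflows (t years, CF_t, discount factor 1/(1+y/m)^(m*t), PV):
  t = 0.5000: CF_t = 10.500000, DF = 0.967586, PV = 10.159652
  t = 1.0000: CF_t = 10.500000, DF = 0.936222, PV = 9.830335
  t = 1.5000: CF_t = 10.500000, DF = 0.905876, PV = 9.511694
  t = 2.0000: CF_t = 1010.500000, DF = 0.876512, PV = 885.715804
Price P = sum_t PV_t = 915.217485


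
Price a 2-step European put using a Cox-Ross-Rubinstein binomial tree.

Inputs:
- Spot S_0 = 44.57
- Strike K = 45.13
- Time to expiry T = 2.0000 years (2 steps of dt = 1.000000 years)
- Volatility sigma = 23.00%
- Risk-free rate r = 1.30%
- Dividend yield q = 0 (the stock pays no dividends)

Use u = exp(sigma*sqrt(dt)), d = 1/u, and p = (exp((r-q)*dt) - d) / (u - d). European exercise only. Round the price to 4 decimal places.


Answer: Price = V(0,0) = 4.9063

Derivation:
dt = T/N = 1.000000
u = exp(sigma*sqrt(dt)) = 1.258600; d = 1/u = 0.794534
p = (exp((r-q)*dt) - d) / (u - d) = 0.470948
Discount per step: exp(-r*dt) = 0.987084
Stock lattice S(k, i) with i counting down-moves:
  k=0: S(0,0) = 44.5700
  k=1: S(1,0) = 56.0958; S(1,1) = 35.4124
  k=2: S(2,0) = 70.6022; S(2,1) = 44.5700; S(2,2) = 28.1363
Terminal payoffs V(N, i) = max(K - S_T, 0):
  V(2,0) = 0.000000; V(2,1) = 0.560000; V(2,2) = 16.993688
Backward induction: V(k, i) = exp(-r*dt) * [p * V(k+1, i) + (1-p) * V(k+1, i+1)].
  V(1,0) = exp(-r*dt) * [p*0.000000 + (1-p)*0.560000] = 0.292442
  V(1,1) = exp(-r*dt) * [p*0.560000 + (1-p)*16.993688] = 9.134744
  V(0,0) = exp(-r*dt) * [p*0.292442 + (1-p)*9.134744] = 4.906280


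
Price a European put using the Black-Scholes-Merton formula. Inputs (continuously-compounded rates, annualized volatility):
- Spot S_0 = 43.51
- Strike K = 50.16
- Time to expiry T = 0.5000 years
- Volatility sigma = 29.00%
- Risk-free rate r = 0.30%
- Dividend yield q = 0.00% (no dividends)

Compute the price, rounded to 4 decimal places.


Answer: Price = 7.9705

Derivation:
d1 = (ln(S/K) + (r - q + 0.5*sigma^2) * T) / (sigma * sqrt(T)) = -0.58373908
d2 = d1 - sigma * sqrt(T) = -0.78880004
exp(-rT) = 0.99850112; exp(-qT) = 1.00000000
P = K * exp(-rT) * N(-d2) - S_0 * exp(-qT) * N(-d1)
N(-d1) = 0.72030206; N(-d2) = 0.78488556
P = 50.1600 * 0.99850112 * 0.78488556 - 43.5100 * 1.00000000 * 0.72030206 = 7.9705


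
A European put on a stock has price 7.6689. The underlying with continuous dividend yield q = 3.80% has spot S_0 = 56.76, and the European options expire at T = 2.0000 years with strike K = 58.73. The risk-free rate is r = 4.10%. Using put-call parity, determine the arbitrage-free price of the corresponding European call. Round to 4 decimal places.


Put-call parity: C - P = S_0 * exp(-qT) - K * exp(-rT).
S_0 * exp(-qT) = 56.7600 * 0.92681621 = 52.60608788
K * exp(-rT) = 58.7300 * 0.92127196 = 54.10630213
C = P + S*exp(-qT) - K*exp(-rT)
C = 7.6689 + 52.60608788 - 54.10630213 = 6.1687

Answer: Call price = 6.1687


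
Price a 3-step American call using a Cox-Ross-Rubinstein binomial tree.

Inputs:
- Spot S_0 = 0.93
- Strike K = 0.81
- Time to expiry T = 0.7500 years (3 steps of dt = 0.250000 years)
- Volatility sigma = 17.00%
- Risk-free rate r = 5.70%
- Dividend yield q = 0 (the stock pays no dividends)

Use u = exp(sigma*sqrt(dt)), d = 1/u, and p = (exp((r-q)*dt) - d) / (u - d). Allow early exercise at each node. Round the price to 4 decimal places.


dt = T/N = 0.250000
u = exp(sigma*sqrt(dt)) = 1.088717; d = 1/u = 0.918512
p = (exp((r-q)*dt) - d) / (u - d) = 0.563085
Discount per step: exp(-r*dt) = 0.985851
Stock lattice S(k, i) with i counting down-moves:
  k=0: S(0,0) = 0.9300
  k=1: S(1,0) = 1.0125; S(1,1) = 0.8542
  k=2: S(2,0) = 1.1023; S(2,1) = 0.9300; S(2,2) = 0.7846
  k=3: S(3,0) = 1.2001; S(3,1) = 1.0125; S(3,2) = 0.8542; S(3,3) = 0.7207
Terminal payoffs V(N, i) = max(S_T - K, 0):
  V(3,0) = 0.390129; V(3,1) = 0.202507; V(3,2) = 0.044216; V(3,3) = 0.000000
Backward induction: V(k, i) = exp(-r*dt) * [p * V(k+1, i) + (1-p) * V(k+1, i+1)]; then take max(V_cont, immediate exercise) for American.
  V(2,0) = exp(-r*dt) * [p*0.390129 + (1-p)*0.202507] = 0.303794; exercise = 0.292334; V(2,0) = max -> 0.303794
  V(2,1) = exp(-r*dt) * [p*0.202507 + (1-p)*0.044216] = 0.131461; exercise = 0.120000; V(2,1) = max -> 0.131461
  V(2,2) = exp(-r*dt) * [p*0.044216 + (1-p)*0.000000] = 0.024545; exercise = 0.000000; V(2,2) = max -> 0.024545
  V(1,0) = exp(-r*dt) * [p*0.303794 + (1-p)*0.131461] = 0.225266; exercise = 0.202507; V(1,0) = max -> 0.225266
  V(1,1) = exp(-r*dt) * [p*0.131461 + (1-p)*0.024545] = 0.083549; exercise = 0.044216; V(1,1) = max -> 0.083549
  V(0,0) = exp(-r*dt) * [p*0.225266 + (1-p)*0.083549] = 0.161036; exercise = 0.120000; V(0,0) = max -> 0.161036

Answer: Price = V(0,0) = 0.1610


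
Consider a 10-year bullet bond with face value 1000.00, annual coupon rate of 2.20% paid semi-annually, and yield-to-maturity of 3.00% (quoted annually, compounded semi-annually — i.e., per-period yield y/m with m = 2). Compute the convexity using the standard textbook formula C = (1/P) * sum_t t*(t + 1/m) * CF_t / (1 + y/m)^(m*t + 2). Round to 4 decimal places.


Answer: Convexity = 88.2998

Derivation:
Coupon per period c = face * coupon_rate / m = 11.000000
Periods per year m = 2; per-period yield y/m = 0.015000
Number of cashflows N = 20
Cashflows (t years, CF_t, discount factor 1/(1+y/m)^(m*t), PV):
  t = 0.5000: CF_t = 11.000000, DF = 0.985222, PV = 10.837438
  t = 1.0000: CF_t = 11.000000, DF = 0.970662, PV = 10.677279
  t = 1.5000: CF_t = 11.000000, DF = 0.956317, PV = 10.519487
  t = 2.0000: CF_t = 11.000000, DF = 0.942184, PV = 10.364027
  t = 2.5000: CF_t = 11.000000, DF = 0.928260, PV = 10.210864
  t = 3.0000: CF_t = 11.000000, DF = 0.914542, PV = 10.059964
  t = 3.5000: CF_t = 11.000000, DF = 0.901027, PV = 9.911295
  t = 4.0000: CF_t = 11.000000, DF = 0.887711, PV = 9.764822
  t = 4.5000: CF_t = 11.000000, DF = 0.874592, PV = 9.620515
  t = 5.0000: CF_t = 11.000000, DF = 0.861667, PV = 9.478340
  t = 5.5000: CF_t = 11.000000, DF = 0.848933, PV = 9.338266
  t = 6.0000: CF_t = 11.000000, DF = 0.836387, PV = 9.200262
  t = 6.5000: CF_t = 11.000000, DF = 0.824027, PV = 9.064297
  t = 7.0000: CF_t = 11.000000, DF = 0.811849, PV = 8.930342
  t = 7.5000: CF_t = 11.000000, DF = 0.799852, PV = 8.798367
  t = 8.0000: CF_t = 11.000000, DF = 0.788031, PV = 8.668341
  t = 8.5000: CF_t = 11.000000, DF = 0.776385, PV = 8.540238
  t = 9.0000: CF_t = 11.000000, DF = 0.764912, PV = 8.414027
  t = 9.5000: CF_t = 11.000000, DF = 0.753607, PV = 8.289682
  t = 10.0000: CF_t = 1011.000000, DF = 0.742470, PV = 750.637593
Price P = sum_t PV_t = 931.325445
Convexity numerator sum_t t*(t + 1/m) * CF_t / (1+y/m)^(m*t + 2):
  t = 0.5000: term = 5.259743
  t = 1.0000: term = 15.546040
  t = 1.5000: term = 30.632591
  t = 2.0000: term = 50.299821
  t = 2.5000: term = 74.334710
  t = 3.0000: term = 102.530635
  t = 3.5000: term = 134.687205
  t = 4.0000: term = 170.610112
  t = 4.5000: term = 210.110975
  t = 5.0000: term = 253.007195
  t = 5.5000: term = 299.121807
  t = 6.0000: term = 348.283340
  t = 6.5000: term = 400.325678
  t = 7.0000: term = 455.087925
  t = 7.5000: term = 512.414272
  t = 8.0000: term = 572.153867
  t = 8.5000: term = 634.160690
  t = 9.0000: term = 698.293428
  t = 9.5000: term = 764.415357
  t = 10.0000: term = 76504.595837
Convexity = (1/P) * sum = 82235.871228 / 931.325445 = 88.299822


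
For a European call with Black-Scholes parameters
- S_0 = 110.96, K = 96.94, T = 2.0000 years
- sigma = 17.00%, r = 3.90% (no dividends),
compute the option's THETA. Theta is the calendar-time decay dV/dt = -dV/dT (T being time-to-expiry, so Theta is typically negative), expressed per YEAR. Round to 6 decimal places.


d1 = 1.0064939022; d2 = 0.7660775966
phi(d1) = 0.2403994123; exp(-qT) = 1.0000000000; exp(-rT) = 0.9249644265
Theta = -S*exp(-qT)*phi(d1)*sigma/(2*sqrt(T)) - r*K*exp(-rT)*N(d2) + q*S*exp(-qT)*N(d1)
N(d1) = 0.8429109783; N(d2) = 0.7781849338; sqrt(T) = 1.4142135624
Term 1 = -110.9600 * 1.0000000000 * 0.2403994123 * 0.1700 / (2 * 1.4142135624) = -1.6032593360
Term 2 = -0.0390 * 96.9400 * 0.9249644265 * 0.7781849338 = -2.7212940438
Term 3 = 0 (no dividend yield, q = 0)
Theta = -1.6032593360 + (-2.7212940438) + (0.0000000000) = -4.324553

Answer: Theta = -4.324553


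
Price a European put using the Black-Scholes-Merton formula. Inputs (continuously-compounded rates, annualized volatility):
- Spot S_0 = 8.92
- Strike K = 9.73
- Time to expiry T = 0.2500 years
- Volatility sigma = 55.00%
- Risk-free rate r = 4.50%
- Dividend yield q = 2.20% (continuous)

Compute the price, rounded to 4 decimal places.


d1 = (ln(S/K) + (r - q + 0.5*sigma^2) * T) / (sigma * sqrt(T)) = -0.15765618
d2 = d1 - sigma * sqrt(T) = -0.43265618
exp(-rT) = 0.98881304; exp(-qT) = 0.99451510
P = K * exp(-rT) * N(-d2) - S_0 * exp(-qT) * N(-d1)
N(-d1) = 0.56263613; N(-d2) = 0.66736772
P = 9.7300 * 0.98881304 * 0.66736772 - 8.9200 * 0.99451510 * 0.56263613 = 1.4297

Answer: Price = 1.4297


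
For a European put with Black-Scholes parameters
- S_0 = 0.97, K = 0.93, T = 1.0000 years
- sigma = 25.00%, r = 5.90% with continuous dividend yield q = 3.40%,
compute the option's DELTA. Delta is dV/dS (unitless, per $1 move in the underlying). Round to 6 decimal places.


d1 = 0.3934459414; d2 = 0.1434459414
phi(d1) = 0.3692289423; exp(-qT) = 0.9665715046; exp(-rT) = 0.9427067692
N(-d1) = 0.3469950718
Delta = -exp(-qT) * N(-d1) = -0.9665715046 * 0.3469950718 = -0.335396

Answer: Delta = -0.335396


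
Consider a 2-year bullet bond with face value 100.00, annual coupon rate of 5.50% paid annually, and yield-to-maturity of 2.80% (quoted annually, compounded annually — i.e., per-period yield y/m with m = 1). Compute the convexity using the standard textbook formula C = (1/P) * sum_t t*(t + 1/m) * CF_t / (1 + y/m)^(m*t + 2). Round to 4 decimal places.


Coupon per period c = face * coupon_rate / m = 5.500000
Periods per year m = 1; per-period yield y/m = 0.028000
Number of cashflows N = 2
Cashflows (t years, CF_t, discount factor 1/(1+y/m)^(m*t), PV):
  t = 1.0000: CF_t = 5.500000, DF = 0.972763, PV = 5.350195
  t = 2.0000: CF_t = 105.500000, DF = 0.946267, PV = 99.831186
Price P = sum_t PV_t = 105.181380
Convexity numerator sum_t t*(t + 1/m) * CF_t / (1+y/m)^(m*t + 2):
  t = 1.0000: term = 10.125427
  t = 2.0000: term = 566.801840
Convexity = (1/P) * sum = 576.927267 / 105.181380 = 5.485070

Answer: Convexity = 5.4851


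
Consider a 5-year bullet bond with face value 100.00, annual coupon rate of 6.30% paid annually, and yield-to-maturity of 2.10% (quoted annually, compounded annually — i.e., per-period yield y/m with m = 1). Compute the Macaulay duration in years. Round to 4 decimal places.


Coupon per period c = face * coupon_rate / m = 6.300000
Periods per year m = 1; per-period yield y/m = 0.021000
Number of cashflows N = 5
Cashflows (t years, CF_t, discount factor 1/(1+y/m)^(m*t), PV):
  t = 1.0000: CF_t = 6.300000, DF = 0.979432, PV = 6.170421
  t = 2.0000: CF_t = 6.300000, DF = 0.959287, PV = 6.043507
  t = 3.0000: CF_t = 6.300000, DF = 0.939556, PV = 5.919204
  t = 4.0000: CF_t = 6.300000, DF = 0.920231, PV = 5.797458
  t = 5.0000: CF_t = 106.300000, DF = 0.901304, PV = 95.808613
Price P = sum_t PV_t = 119.739204
Macaulay numerator sum_t t * PV_t:
  t * PV_t at t = 1.0000: 6.170421
  t * PV_t at t = 2.0000: 12.087015
  t * PV_t at t = 3.0000: 17.757613
  t * PV_t at t = 4.0000: 23.189830
  t * PV_t at t = 5.0000: 479.043066
Macaulay duration D = (sum_t t * PV_t) / P = 538.247945 / 119.739204 = 4.495169

Answer: Macaulay duration = 4.4952 years


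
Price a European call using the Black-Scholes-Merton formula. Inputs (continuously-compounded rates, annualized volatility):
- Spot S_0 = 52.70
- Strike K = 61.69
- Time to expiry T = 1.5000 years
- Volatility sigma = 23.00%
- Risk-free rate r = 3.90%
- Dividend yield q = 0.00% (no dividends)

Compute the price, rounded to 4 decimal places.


Answer: Price = 3.8444

Derivation:
d1 = (ln(S/K) + (r - q + 0.5*sigma^2) * T) / (sigma * sqrt(T)) = -0.21062554
d2 = d1 - sigma * sqrt(T) = -0.49231686
exp(-rT) = 0.94317824; exp(-qT) = 1.00000000
C = S_0 * exp(-qT) * N(d1) - K * exp(-rT) * N(d2)
N(d1) = 0.41658974; N(d2) = 0.31124768
C = 52.7000 * 1.00000000 * 0.41658974 - 61.6900 * 0.94317824 * 0.31124768 = 3.8444


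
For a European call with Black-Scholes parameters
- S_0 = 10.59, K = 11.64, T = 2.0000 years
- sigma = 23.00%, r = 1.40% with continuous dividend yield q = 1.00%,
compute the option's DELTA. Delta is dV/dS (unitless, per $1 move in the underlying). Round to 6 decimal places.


d1 = -0.1034136987; d2 = -0.4286828180
phi(d1) = 0.3968147509; exp(-qT) = 0.9801986733; exp(-rT) = 0.9723883668
N(d1) = 0.4588173202
Delta = exp(-qT) * N(d1) = 0.9801986733 * 0.4588173202 = 0.449732

Answer: Delta = 0.449732


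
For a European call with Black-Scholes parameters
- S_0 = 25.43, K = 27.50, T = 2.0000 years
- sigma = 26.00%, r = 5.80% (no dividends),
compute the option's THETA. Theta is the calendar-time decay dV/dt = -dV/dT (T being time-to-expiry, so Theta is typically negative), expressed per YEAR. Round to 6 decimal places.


d1 = 0.2864967541; d2 = -0.0811987721
phi(d1) = 0.3829010309; exp(-qT) = 1.0000000000; exp(-rT) = 0.8904752233
Theta = -S*exp(-qT)*phi(d1)*sigma/(2*sqrt(T)) - r*K*exp(-rT)*N(d2) + q*S*exp(-qT)*N(d1)
N(d1) = 0.6127511604; N(d2) = 0.4676419380; sqrt(T) = 1.4142135624
Term 1 = -25.4300 * 1.0000000000 * 0.3829010309 * 0.2600 / (2 * 1.4142135624) = -0.8950787573
Term 2 = -0.0580 * 27.5000 * 0.8904752233 * 0.4676419380 = -0.6641955769
Term 3 = 0 (no dividend yield, q = 0)
Theta = -0.8950787573 + (-0.6641955769) + (0.0000000000) = -1.559274

Answer: Theta = -1.559274


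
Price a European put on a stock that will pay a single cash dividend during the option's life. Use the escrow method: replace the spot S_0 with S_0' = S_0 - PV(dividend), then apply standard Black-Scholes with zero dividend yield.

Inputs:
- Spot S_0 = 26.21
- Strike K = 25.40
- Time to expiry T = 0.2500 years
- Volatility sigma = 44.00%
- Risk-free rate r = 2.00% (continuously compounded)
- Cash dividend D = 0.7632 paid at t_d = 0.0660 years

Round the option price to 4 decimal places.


PV(D) = D * exp(-r * t_d) = 0.7632 * 0.99868087 = 0.76219324
S_0' = S_0 - PV(D) = 26.2100 - 0.76219324 = 25.44780676
d1 = (ln(S_0'/K) + (r + sigma^2/2)*T) / (sigma*sqrt(T)) = 0.14127449
d2 = d1 - sigma*sqrt(T) = -0.07872551
exp(-rT) = 0.99501248
N(-d1) = 0.44382655; N(-d2) = 0.53137452
P = K * exp(-rT) * N(-d2) - S_0' * N(-d1) = 25.4000 * 0.99501248 * 0.53137452 - 25.44780676 * 0.44382655 = 2.1352

Answer: Price = 2.1352


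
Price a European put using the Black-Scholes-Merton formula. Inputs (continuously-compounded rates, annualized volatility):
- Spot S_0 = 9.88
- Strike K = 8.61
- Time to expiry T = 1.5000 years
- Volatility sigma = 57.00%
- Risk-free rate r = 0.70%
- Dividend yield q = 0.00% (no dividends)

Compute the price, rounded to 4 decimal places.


Answer: Price = 1.8851

Derivation:
d1 = (ln(S/K) + (r - q + 0.5*sigma^2) * T) / (sigma * sqrt(T)) = 0.56118124
d2 = d1 - sigma * sqrt(T) = -0.13692333
exp(-rT) = 0.98955493; exp(-qT) = 1.00000000
P = K * exp(-rT) * N(-d2) - S_0 * exp(-qT) * N(-d1)
N(-d1) = 0.28733699; N(-d2) = 0.55445430
P = 8.6100 * 0.98955493 * 0.55445430 - 9.8800 * 1.00000000 * 0.28733699 = 1.8851


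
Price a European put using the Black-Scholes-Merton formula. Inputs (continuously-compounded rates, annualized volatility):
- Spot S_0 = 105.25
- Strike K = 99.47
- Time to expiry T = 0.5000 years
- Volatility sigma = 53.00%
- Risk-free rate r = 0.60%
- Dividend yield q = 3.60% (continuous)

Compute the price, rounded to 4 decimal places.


d1 = (ln(S/K) + (r - q + 0.5*sigma^2) * T) / (sigma * sqrt(T)) = 0.29807188
d2 = d1 - sigma * sqrt(T) = -0.07669472
exp(-rT) = 0.99700450; exp(-qT) = 0.98216103
P = K * exp(-rT) * N(-d2) - S_0 * exp(-qT) * N(-d1)
N(-d1) = 0.38282415; N(-d2) = 0.53056680
P = 99.4700 * 0.99700450 * 0.53056680 - 105.2500 * 0.98216103 * 0.38282415 = 13.0439

Answer: Price = 13.0439


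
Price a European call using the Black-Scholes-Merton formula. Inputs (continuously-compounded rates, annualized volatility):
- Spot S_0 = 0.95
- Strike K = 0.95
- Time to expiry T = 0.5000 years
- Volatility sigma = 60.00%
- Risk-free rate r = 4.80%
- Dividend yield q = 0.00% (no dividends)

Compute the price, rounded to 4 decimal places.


d1 = (ln(S/K) + (r - q + 0.5*sigma^2) * T) / (sigma * sqrt(T)) = 0.26870058
d2 = d1 - sigma * sqrt(T) = -0.15556349
exp(-rT) = 0.97628571; exp(-qT) = 1.00000000
C = S_0 * exp(-qT) * N(d1) - K * exp(-rT) * N(d2)
N(d1) = 0.60591995; N(d2) = 0.43818855
C = 0.9500 * 1.00000000 * 0.60591995 - 0.9500 * 0.97628571 * 0.43818855 = 0.1692

Answer: Price = 0.1692


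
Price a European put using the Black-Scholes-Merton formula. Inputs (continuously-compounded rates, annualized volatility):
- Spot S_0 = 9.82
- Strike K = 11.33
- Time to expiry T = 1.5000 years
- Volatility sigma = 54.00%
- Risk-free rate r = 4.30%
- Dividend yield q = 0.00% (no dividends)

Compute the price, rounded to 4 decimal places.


d1 = (ln(S/K) + (r - q + 0.5*sigma^2) * T) / (sigma * sqrt(T)) = 0.21193688
d2 = d1 - sigma * sqrt(T) = -0.44942535
exp(-rT) = 0.93753611; exp(-qT) = 1.00000000
P = K * exp(-rT) * N(-d2) - S_0 * exp(-qT) * N(-d1)
N(-d1) = 0.41607814; N(-d2) = 0.67343758
P = 11.3300 * 0.93753611 * 0.67343758 - 9.8200 * 1.00000000 * 0.41607814 = 3.0676

Answer: Price = 3.0676


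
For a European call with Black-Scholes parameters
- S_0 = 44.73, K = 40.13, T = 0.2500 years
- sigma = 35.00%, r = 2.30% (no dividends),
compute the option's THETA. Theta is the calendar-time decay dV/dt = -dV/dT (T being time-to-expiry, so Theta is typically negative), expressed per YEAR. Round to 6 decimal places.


d1 = 0.7404727609; d2 = 0.5654727609
phi(d1) = 0.3032831298; exp(-qT) = 1.0000000000; exp(-rT) = 0.9942664996
Theta = -S*exp(-qT)*phi(d1)*sigma/(2*sqrt(T)) - r*K*exp(-rT)*N(d2) + q*S*exp(-qT)*N(d1)
N(d1) = 0.7704934083; N(d2) = 0.7141238767; sqrt(T) = 0.5000000000
Term 1 = -44.7300 * 1.0000000000 * 0.3032831298 * 0.3500 / (2 * 0.5000000000) = -4.7480490386
Term 2 = -0.0230 * 40.1300 * 0.9942664996 * 0.7141238767 = -0.6553500794
Term 3 = 0 (no dividend yield, q = 0)
Theta = -4.7480490386 + (-0.6553500794) + (0.0000000000) = -5.403399

Answer: Theta = -5.403399
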